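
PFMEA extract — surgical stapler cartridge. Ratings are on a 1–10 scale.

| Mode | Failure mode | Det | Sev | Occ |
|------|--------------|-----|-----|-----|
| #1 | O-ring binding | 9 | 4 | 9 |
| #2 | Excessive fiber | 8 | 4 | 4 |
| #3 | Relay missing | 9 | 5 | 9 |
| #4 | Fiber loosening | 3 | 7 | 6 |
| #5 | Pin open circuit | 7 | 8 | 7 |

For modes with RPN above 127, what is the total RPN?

RPN = Severity × Occurrence × Detection:
  #1: 4 × 9 × 9 = 324
  #2: 4 × 4 × 8 = 128
  #3: 5 × 9 × 9 = 405
  #4: 7 × 6 × 3 = 126
  #5: 8 × 7 × 7 = 392
RPN > 127: #1 (324), #2 (128), #3 (405), #5 (392).
Sum: 324 + 128 + 405 + 392 = 1249.

1249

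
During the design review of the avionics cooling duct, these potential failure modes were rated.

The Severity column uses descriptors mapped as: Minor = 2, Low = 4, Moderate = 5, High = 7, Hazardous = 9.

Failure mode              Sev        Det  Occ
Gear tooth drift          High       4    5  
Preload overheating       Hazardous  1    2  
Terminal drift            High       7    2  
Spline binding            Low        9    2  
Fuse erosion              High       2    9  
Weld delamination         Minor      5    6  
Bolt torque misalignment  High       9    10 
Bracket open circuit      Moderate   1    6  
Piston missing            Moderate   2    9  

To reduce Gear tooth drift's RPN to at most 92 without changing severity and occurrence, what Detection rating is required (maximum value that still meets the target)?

2

Gear tooth drift: S=7, O=5, D=4 → current RPN = 140.
Fixed product = 35. Need 35 × D ≤ 92, so D ≤ 92/35 = 2.63.
Maximum integer Detection rating = 2 (gives RPN 70; D=3 would give 105 > 92).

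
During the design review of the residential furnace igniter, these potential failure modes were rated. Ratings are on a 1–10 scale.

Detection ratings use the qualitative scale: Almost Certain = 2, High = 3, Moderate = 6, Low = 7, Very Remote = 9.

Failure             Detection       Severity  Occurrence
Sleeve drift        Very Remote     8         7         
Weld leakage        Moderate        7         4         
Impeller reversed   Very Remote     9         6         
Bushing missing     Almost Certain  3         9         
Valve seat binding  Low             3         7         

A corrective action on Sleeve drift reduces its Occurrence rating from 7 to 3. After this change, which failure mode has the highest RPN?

RPN = Severity × Occurrence × Detection:
  Sleeve drift: 8 × 7 × 9 = 504
  Weld leakage: 7 × 4 × 6 = 168
  Impeller reversed: 9 × 6 × 9 = 486
  Bushing missing: 3 × 9 × 2 = 54
  Valve seat binding: 3 × 7 × 7 = 147
After action: Sleeve drift → 8 × 3 × 9 = 216.
Revised RPNs: Impeller reversed=486, Sleeve drift=216, Weld leakage=168, Valve seat binding=147, Bushing missing=54.
Highest is now Impeller reversed (486).

Impeller reversed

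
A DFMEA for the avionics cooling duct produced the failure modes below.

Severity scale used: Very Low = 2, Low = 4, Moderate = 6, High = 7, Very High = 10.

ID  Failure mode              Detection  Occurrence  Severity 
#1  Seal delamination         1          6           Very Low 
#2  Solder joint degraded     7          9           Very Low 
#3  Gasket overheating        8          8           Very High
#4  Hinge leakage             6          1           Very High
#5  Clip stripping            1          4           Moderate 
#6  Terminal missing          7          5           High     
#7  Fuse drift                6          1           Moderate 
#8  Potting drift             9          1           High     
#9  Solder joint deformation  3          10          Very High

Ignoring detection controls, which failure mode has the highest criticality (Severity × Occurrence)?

Criticality = Severity × Occurrence:
  #1: 2 × 6 = 12
  #2: 2 × 9 = 18
  #3: 10 × 8 = 80
  #4: 10 × 1 = 10
  #5: 6 × 4 = 24
  #6: 7 × 5 = 35
  #7: 6 × 1 = 6
  #8: 7 × 1 = 7
  #9: 10 × 10 = 100
Highest criticality is 100 → #9.

#9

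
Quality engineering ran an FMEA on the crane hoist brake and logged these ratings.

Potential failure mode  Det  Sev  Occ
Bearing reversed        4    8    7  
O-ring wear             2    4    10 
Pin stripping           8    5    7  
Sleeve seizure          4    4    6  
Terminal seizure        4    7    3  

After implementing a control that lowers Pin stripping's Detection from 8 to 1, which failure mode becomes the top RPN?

Bearing reversed

RPN = Severity × Occurrence × Detection:
  Bearing reversed: 8 × 7 × 4 = 224
  O-ring wear: 4 × 10 × 2 = 80
  Pin stripping: 5 × 7 × 8 = 280
  Sleeve seizure: 4 × 6 × 4 = 96
  Terminal seizure: 7 × 3 × 4 = 84
After action: Pin stripping → 5 × 7 × 1 = 35.
Revised RPNs: Bearing reversed=224, Sleeve seizure=96, Terminal seizure=84, O-ring wear=80, Pin stripping=35.
Highest is now Bearing reversed (224).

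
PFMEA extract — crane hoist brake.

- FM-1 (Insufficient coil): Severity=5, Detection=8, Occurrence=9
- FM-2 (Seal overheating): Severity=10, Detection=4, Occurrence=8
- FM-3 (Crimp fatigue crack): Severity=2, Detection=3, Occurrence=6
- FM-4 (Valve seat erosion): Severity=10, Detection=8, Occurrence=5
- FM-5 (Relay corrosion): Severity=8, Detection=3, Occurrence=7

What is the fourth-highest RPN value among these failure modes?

RPN = Severity × Occurrence × Detection:
  FM-1: 5 × 9 × 8 = 360
  FM-2: 10 × 8 × 4 = 320
  FM-3: 2 × 6 × 3 = 36
  FM-4: 10 × 5 × 8 = 400
  FM-5: 8 × 7 × 3 = 168
Sorted descending: 400, 360, 320, 168, 36.
The fourth-highest RPN is 168 (FM-5).

168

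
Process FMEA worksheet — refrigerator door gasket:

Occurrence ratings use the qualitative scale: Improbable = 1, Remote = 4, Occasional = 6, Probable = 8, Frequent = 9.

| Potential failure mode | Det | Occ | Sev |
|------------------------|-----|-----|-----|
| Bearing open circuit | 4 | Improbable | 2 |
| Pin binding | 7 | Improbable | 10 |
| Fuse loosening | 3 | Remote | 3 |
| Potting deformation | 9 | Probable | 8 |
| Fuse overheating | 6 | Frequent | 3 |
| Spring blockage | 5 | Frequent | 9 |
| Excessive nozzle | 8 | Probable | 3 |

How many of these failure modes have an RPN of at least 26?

6

RPN = Severity × Occurrence × Detection:
  Bearing open circuit: 2 × 1 × 4 = 8
  Pin binding: 10 × 1 × 7 = 70
  Fuse loosening: 3 × 4 × 3 = 36
  Potting deformation: 8 × 8 × 9 = 576
  Fuse overheating: 3 × 9 × 6 = 162
  Spring blockage: 9 × 9 × 5 = 405
  Excessive nozzle: 3 × 8 × 8 = 192
Modes with RPN ≥ 26: Pin binding (70), Fuse loosening (36), Potting deformation (576), Fuse overheating (162), Spring blockage (405), Excessive nozzle (192) → 6.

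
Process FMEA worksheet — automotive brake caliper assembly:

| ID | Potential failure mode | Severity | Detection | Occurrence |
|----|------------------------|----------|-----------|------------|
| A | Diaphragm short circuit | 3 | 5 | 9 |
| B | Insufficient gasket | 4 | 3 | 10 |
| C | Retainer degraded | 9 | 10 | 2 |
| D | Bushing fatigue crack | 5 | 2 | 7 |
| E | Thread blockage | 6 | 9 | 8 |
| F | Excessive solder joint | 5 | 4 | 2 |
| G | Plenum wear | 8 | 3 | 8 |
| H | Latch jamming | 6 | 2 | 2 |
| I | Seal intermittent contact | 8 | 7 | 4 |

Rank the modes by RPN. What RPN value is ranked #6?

RPN = Severity × Occurrence × Detection:
  A: 3 × 9 × 5 = 135
  B: 4 × 10 × 3 = 120
  C: 9 × 2 × 10 = 180
  D: 5 × 7 × 2 = 70
  E: 6 × 8 × 9 = 432
  F: 5 × 2 × 4 = 40
  G: 8 × 8 × 3 = 192
  H: 6 × 2 × 2 = 24
  I: 8 × 4 × 7 = 224
Sorted descending: 432, 224, 192, 180, 135, 120, 70, 40, 24.
The sixth-highest RPN is 120 (B).

120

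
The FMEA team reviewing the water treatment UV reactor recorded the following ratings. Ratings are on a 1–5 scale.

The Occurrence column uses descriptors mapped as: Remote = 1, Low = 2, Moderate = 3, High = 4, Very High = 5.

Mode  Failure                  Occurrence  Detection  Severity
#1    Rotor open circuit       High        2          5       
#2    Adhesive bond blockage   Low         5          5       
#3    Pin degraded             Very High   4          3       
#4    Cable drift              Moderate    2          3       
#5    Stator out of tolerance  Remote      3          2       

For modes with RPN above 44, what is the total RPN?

RPN = Severity × Occurrence × Detection:
  #1: 5 × 4 × 2 = 40
  #2: 5 × 2 × 5 = 50
  #3: 3 × 5 × 4 = 60
  #4: 3 × 3 × 2 = 18
  #5: 2 × 1 × 3 = 6
RPN > 44: #2 (50), #3 (60).
Sum: 50 + 60 = 110.

110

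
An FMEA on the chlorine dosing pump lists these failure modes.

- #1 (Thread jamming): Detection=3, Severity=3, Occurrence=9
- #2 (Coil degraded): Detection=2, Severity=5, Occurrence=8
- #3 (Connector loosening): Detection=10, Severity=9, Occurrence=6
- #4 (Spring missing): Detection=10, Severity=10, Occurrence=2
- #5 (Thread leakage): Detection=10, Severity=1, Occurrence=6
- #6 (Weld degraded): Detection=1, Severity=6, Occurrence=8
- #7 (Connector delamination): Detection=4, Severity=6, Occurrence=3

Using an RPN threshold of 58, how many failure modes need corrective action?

RPN = Severity × Occurrence × Detection:
  #1: 3 × 9 × 3 = 81
  #2: 5 × 8 × 2 = 80
  #3: 9 × 6 × 10 = 540
  #4: 10 × 2 × 10 = 200
  #5: 1 × 6 × 10 = 60
  #6: 6 × 8 × 1 = 48
  #7: 6 × 3 × 4 = 72
Modes with RPN ≥ 58: #1 (81), #2 (80), #3 (540), #4 (200), #5 (60), #7 (72) → 6.

6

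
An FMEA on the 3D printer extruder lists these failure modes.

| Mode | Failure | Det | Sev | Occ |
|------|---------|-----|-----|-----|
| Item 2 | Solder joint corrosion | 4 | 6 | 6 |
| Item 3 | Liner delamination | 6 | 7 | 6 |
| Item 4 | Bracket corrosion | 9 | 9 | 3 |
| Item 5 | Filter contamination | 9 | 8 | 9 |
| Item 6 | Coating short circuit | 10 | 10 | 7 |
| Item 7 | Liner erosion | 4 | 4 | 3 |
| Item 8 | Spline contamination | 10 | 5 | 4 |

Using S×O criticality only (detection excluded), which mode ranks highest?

Item 5

Criticality = Severity × Occurrence:
  Item 2: 6 × 6 = 36
  Item 3: 7 × 6 = 42
  Item 4: 9 × 3 = 27
  Item 5: 8 × 9 = 72
  Item 6: 10 × 7 = 70
  Item 7: 4 × 3 = 12
  Item 8: 5 × 4 = 20
Highest criticality is 72 → Item 5.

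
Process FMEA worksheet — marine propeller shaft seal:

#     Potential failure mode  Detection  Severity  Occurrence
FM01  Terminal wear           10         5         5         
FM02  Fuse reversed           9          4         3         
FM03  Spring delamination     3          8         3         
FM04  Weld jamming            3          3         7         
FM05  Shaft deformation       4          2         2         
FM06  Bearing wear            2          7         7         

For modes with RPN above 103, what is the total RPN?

358

RPN = Severity × Occurrence × Detection:
  FM01: 5 × 5 × 10 = 250
  FM02: 4 × 3 × 9 = 108
  FM03: 8 × 3 × 3 = 72
  FM04: 3 × 7 × 3 = 63
  FM05: 2 × 2 × 4 = 16
  FM06: 7 × 7 × 2 = 98
RPN > 103: FM01 (250), FM02 (108).
Sum: 250 + 108 = 358.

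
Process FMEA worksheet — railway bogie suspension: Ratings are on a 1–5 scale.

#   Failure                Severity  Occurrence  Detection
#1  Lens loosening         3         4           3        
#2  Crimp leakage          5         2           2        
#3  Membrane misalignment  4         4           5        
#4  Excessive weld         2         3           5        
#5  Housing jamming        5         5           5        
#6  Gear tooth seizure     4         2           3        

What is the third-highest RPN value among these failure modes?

RPN = Severity × Occurrence × Detection:
  #1: 3 × 4 × 3 = 36
  #2: 5 × 2 × 2 = 20
  #3: 4 × 4 × 5 = 80
  #4: 2 × 3 × 5 = 30
  #5: 5 × 5 × 5 = 125
  #6: 4 × 2 × 3 = 24
Sorted descending: 125, 80, 36, 30, 24, 20.
The third-highest RPN is 36 (#1).

36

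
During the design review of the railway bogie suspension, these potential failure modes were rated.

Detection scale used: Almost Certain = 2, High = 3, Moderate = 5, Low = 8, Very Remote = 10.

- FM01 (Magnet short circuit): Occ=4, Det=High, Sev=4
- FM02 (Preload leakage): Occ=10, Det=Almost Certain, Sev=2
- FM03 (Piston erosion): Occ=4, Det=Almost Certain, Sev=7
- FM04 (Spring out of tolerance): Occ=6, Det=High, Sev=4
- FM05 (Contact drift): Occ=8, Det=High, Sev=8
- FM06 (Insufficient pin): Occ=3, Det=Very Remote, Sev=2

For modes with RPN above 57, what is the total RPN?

324

RPN = Severity × Occurrence × Detection:
  FM01: 4 × 4 × 3 = 48
  FM02: 2 × 10 × 2 = 40
  FM03: 7 × 4 × 2 = 56
  FM04: 4 × 6 × 3 = 72
  FM05: 8 × 8 × 3 = 192
  FM06: 2 × 3 × 10 = 60
RPN > 57: FM04 (72), FM05 (192), FM06 (60).
Sum: 72 + 192 + 60 = 324.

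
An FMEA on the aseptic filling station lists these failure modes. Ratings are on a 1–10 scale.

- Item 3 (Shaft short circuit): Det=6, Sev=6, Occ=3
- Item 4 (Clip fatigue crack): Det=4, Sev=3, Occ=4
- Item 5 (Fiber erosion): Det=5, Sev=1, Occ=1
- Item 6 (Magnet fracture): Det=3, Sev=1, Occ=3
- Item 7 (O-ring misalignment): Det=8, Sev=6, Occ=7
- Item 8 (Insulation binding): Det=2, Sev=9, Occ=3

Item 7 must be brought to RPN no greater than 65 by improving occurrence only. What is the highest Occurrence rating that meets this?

1

Item 7: S=6, O=7, D=8 → current RPN = 336.
Fixed product = 48. Need 48 × O ≤ 65, so O ≤ 65/48 = 1.35.
Maximum integer Occurrence rating = 1 (gives RPN 48; O=2 would give 96 > 65).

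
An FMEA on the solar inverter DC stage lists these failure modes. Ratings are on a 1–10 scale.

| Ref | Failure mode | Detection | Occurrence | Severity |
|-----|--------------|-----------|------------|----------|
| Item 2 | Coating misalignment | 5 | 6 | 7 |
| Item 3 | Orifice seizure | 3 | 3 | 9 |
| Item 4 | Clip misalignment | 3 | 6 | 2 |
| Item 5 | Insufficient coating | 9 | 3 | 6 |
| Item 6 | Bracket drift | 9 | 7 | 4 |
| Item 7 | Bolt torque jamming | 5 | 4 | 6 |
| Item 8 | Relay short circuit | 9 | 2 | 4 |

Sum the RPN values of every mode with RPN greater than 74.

RPN = Severity × Occurrence × Detection:
  Item 2: 7 × 6 × 5 = 210
  Item 3: 9 × 3 × 3 = 81
  Item 4: 2 × 6 × 3 = 36
  Item 5: 6 × 3 × 9 = 162
  Item 6: 4 × 7 × 9 = 252
  Item 7: 6 × 4 × 5 = 120
  Item 8: 4 × 2 × 9 = 72
RPN > 74: Item 2 (210), Item 3 (81), Item 5 (162), Item 6 (252), Item 7 (120).
Sum: 210 + 81 + 162 + 252 + 120 = 825.

825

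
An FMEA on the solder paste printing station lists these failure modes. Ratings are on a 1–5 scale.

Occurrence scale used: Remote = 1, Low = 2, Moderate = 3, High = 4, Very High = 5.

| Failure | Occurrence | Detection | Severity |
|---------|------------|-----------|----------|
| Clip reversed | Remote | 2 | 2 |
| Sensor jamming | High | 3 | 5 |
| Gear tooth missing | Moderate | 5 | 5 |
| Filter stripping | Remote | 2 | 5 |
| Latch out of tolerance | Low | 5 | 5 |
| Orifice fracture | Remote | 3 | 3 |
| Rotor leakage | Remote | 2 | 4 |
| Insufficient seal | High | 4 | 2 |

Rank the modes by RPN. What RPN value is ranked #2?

60

RPN = Severity × Occurrence × Detection:
  Clip reversed: 2 × 1 × 2 = 4
  Sensor jamming: 5 × 4 × 3 = 60
  Gear tooth missing: 5 × 3 × 5 = 75
  Filter stripping: 5 × 1 × 2 = 10
  Latch out of tolerance: 5 × 2 × 5 = 50
  Orifice fracture: 3 × 1 × 3 = 9
  Rotor leakage: 4 × 1 × 2 = 8
  Insufficient seal: 2 × 4 × 4 = 32
Sorted descending: 75, 60, 50, 32, 10, 9, 8, 4.
The second-highest RPN is 60 (Sensor jamming).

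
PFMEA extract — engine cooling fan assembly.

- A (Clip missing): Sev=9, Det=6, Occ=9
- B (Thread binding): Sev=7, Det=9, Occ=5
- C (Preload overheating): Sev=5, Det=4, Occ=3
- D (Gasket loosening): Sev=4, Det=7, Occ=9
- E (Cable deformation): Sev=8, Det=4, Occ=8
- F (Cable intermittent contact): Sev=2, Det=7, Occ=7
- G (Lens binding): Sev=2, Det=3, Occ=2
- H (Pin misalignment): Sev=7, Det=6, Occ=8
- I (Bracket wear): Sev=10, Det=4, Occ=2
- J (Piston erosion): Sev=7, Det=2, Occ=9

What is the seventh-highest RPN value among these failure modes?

RPN = Severity × Occurrence × Detection:
  A: 9 × 9 × 6 = 486
  B: 7 × 5 × 9 = 315
  C: 5 × 3 × 4 = 60
  D: 4 × 9 × 7 = 252
  E: 8 × 8 × 4 = 256
  F: 2 × 7 × 7 = 98
  G: 2 × 2 × 3 = 12
  H: 7 × 8 × 6 = 336
  I: 10 × 2 × 4 = 80
  J: 7 × 9 × 2 = 126
Sorted descending: 486, 336, 315, 256, 252, 126, 98, 80, 60, 12.
The seventh-highest RPN is 98 (F).

98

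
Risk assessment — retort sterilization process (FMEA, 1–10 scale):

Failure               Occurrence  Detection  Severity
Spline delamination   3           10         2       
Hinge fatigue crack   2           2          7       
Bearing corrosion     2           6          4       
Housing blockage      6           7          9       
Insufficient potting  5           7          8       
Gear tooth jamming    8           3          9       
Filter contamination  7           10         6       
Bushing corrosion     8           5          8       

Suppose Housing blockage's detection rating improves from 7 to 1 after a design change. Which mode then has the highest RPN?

Filter contamination

RPN = Severity × Occurrence × Detection:
  Spline delamination: 2 × 3 × 10 = 60
  Hinge fatigue crack: 7 × 2 × 2 = 28
  Bearing corrosion: 4 × 2 × 6 = 48
  Housing blockage: 9 × 6 × 7 = 378
  Insufficient potting: 8 × 5 × 7 = 280
  Gear tooth jamming: 9 × 8 × 3 = 216
  Filter contamination: 6 × 7 × 10 = 420
  Bushing corrosion: 8 × 8 × 5 = 320
After action: Housing blockage → 9 × 6 × 1 = 54.
Revised RPNs: Filter contamination=420, Bushing corrosion=320, Insufficient potting=280, Gear tooth jamming=216, Spline delamination=60, Housing blockage=54, Bearing corrosion=48, Hinge fatigue crack=28.
Highest is now Filter contamination (420).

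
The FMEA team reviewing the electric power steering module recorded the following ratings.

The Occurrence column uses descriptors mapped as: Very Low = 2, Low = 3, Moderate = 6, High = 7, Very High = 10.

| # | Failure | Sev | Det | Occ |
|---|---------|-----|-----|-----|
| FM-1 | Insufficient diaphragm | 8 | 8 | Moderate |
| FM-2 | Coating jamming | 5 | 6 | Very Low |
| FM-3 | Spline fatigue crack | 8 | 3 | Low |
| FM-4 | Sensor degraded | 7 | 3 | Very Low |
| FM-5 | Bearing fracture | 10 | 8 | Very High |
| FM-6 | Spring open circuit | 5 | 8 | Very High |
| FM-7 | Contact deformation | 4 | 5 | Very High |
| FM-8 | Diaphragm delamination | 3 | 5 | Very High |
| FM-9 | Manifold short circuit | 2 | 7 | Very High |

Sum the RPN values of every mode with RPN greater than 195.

1784

RPN = Severity × Occurrence × Detection:
  FM-1: 8 × 6 × 8 = 384
  FM-2: 5 × 2 × 6 = 60
  FM-3: 8 × 3 × 3 = 72
  FM-4: 7 × 2 × 3 = 42
  FM-5: 10 × 10 × 8 = 800
  FM-6: 5 × 10 × 8 = 400
  FM-7: 4 × 10 × 5 = 200
  FM-8: 3 × 10 × 5 = 150
  FM-9: 2 × 10 × 7 = 140
RPN > 195: FM-1 (384), FM-5 (800), FM-6 (400), FM-7 (200).
Sum: 384 + 800 + 400 + 200 = 1784.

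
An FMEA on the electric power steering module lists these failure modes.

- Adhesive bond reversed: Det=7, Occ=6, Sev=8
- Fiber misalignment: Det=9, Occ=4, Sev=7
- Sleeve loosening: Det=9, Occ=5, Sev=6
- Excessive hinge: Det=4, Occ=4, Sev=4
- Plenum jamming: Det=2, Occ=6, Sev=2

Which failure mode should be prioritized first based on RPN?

RPN = Severity × Occurrence × Detection:
  Adhesive bond reversed: 8 × 6 × 7 = 336
  Fiber misalignment: 7 × 4 × 9 = 252
  Sleeve loosening: 6 × 5 × 9 = 270
  Excessive hinge: 4 × 4 × 4 = 64
  Plenum jamming: 2 × 6 × 2 = 24
Highest RPN is 336 → Adhesive bond reversed.

Adhesive bond reversed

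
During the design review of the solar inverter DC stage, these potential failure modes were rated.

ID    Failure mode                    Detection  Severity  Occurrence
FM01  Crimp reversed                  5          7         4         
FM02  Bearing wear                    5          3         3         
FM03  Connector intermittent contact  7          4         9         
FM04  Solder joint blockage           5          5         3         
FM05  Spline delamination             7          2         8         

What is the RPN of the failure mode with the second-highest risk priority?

140

RPN = Severity × Occurrence × Detection:
  FM01: 7 × 4 × 5 = 140
  FM02: 3 × 3 × 5 = 45
  FM03: 4 × 9 × 7 = 252
  FM04: 5 × 3 × 5 = 75
  FM05: 2 × 8 × 7 = 112
Sorted descending: 252, 140, 112, 75, 45.
The second-highest RPN is 140 (FM01).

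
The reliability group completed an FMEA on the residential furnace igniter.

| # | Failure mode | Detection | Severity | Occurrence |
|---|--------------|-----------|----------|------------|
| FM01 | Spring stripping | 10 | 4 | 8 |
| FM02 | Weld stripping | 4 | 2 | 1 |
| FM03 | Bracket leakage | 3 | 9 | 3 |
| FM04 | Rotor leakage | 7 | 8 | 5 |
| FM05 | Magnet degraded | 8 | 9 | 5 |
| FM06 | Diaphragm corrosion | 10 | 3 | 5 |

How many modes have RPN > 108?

4

RPN = Severity × Occurrence × Detection:
  FM01: 4 × 8 × 10 = 320
  FM02: 2 × 1 × 4 = 8
  FM03: 9 × 3 × 3 = 81
  FM04: 8 × 5 × 7 = 280
  FM05: 9 × 5 × 8 = 360
  FM06: 3 × 5 × 10 = 150
Modes with RPN > 108: FM01 (320), FM04 (280), FM05 (360), FM06 (150) → 4.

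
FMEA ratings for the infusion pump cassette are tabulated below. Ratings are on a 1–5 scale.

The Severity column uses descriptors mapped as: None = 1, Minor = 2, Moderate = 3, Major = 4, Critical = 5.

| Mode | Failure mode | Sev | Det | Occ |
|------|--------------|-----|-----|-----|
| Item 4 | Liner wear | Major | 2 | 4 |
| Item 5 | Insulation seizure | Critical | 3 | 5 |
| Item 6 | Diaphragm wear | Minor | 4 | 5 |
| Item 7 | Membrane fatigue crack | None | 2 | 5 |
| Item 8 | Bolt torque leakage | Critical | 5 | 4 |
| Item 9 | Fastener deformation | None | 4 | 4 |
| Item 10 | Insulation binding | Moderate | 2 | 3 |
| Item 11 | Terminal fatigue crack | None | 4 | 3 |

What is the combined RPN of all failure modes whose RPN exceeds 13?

281

RPN = Severity × Occurrence × Detection:
  Item 4: 4 × 4 × 2 = 32
  Item 5: 5 × 5 × 3 = 75
  Item 6: 2 × 5 × 4 = 40
  Item 7: 1 × 5 × 2 = 10
  Item 8: 5 × 4 × 5 = 100
  Item 9: 1 × 4 × 4 = 16
  Item 10: 3 × 3 × 2 = 18
  Item 11: 1 × 3 × 4 = 12
RPN > 13: Item 4 (32), Item 5 (75), Item 6 (40), Item 8 (100), Item 9 (16), Item 10 (18).
Sum: 32 + 75 + 40 + 100 + 16 + 18 = 281.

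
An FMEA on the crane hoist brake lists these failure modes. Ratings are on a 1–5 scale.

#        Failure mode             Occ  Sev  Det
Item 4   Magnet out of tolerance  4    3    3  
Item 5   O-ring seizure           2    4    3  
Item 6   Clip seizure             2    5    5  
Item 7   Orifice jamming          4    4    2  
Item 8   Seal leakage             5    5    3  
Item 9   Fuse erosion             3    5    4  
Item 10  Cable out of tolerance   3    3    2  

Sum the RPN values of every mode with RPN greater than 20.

RPN = Severity × Occurrence × Detection:
  Item 4: 3 × 4 × 3 = 36
  Item 5: 4 × 2 × 3 = 24
  Item 6: 5 × 2 × 5 = 50
  Item 7: 4 × 4 × 2 = 32
  Item 8: 5 × 5 × 3 = 75
  Item 9: 5 × 3 × 4 = 60
  Item 10: 3 × 3 × 2 = 18
RPN > 20: Item 4 (36), Item 5 (24), Item 6 (50), Item 7 (32), Item 8 (75), Item 9 (60).
Sum: 36 + 24 + 50 + 32 + 75 + 60 = 277.

277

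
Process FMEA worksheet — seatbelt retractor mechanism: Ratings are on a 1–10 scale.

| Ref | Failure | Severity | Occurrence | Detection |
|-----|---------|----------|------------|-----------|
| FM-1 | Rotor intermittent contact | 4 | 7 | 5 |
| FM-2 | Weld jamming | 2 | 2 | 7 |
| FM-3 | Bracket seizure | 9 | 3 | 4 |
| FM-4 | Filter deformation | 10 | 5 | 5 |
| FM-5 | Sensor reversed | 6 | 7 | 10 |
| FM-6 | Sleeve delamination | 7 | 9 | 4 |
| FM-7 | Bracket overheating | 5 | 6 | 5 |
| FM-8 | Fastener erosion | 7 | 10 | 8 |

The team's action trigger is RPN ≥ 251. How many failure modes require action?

RPN = Severity × Occurrence × Detection:
  FM-1: 4 × 7 × 5 = 140
  FM-2: 2 × 2 × 7 = 28
  FM-3: 9 × 3 × 4 = 108
  FM-4: 10 × 5 × 5 = 250
  FM-5: 6 × 7 × 10 = 420
  FM-6: 7 × 9 × 4 = 252
  FM-7: 5 × 6 × 5 = 150
  FM-8: 7 × 10 × 8 = 560
Modes with RPN ≥ 251: FM-5 (420), FM-6 (252), FM-8 (560) → 3.

3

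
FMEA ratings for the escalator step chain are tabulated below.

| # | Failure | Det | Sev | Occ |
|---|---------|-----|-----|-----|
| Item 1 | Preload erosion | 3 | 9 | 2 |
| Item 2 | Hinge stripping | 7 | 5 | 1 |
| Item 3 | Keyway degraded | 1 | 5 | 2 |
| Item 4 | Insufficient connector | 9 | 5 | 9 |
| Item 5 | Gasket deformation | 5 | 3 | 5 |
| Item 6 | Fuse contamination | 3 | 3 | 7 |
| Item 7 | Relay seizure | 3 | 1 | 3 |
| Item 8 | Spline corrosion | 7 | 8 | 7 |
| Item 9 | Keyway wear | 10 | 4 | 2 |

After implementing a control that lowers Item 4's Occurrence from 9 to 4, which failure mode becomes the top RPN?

RPN = Severity × Occurrence × Detection:
  Item 1: 9 × 2 × 3 = 54
  Item 2: 5 × 1 × 7 = 35
  Item 3: 5 × 2 × 1 = 10
  Item 4: 5 × 9 × 9 = 405
  Item 5: 3 × 5 × 5 = 75
  Item 6: 3 × 7 × 3 = 63
  Item 7: 1 × 3 × 3 = 9
  Item 8: 8 × 7 × 7 = 392
  Item 9: 4 × 2 × 10 = 80
After action: Item 4 → 5 × 4 × 9 = 180.
Revised RPNs: Item 8=392, Item 4=180, Item 9=80, Item 5=75, Item 6=63, Item 1=54, Item 2=35, Item 3=10, Item 7=9.
Highest is now Item 8 (392).

Item 8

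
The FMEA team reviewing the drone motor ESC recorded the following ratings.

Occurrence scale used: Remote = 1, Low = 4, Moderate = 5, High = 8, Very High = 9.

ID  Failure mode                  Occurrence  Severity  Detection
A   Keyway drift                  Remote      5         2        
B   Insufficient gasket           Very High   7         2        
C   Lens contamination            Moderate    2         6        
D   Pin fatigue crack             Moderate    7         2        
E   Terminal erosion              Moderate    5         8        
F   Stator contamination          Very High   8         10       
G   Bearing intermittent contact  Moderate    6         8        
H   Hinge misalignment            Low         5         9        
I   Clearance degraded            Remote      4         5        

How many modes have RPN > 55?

RPN = Severity × Occurrence × Detection:
  A: 5 × 1 × 2 = 10
  B: 7 × 9 × 2 = 126
  C: 2 × 5 × 6 = 60
  D: 7 × 5 × 2 = 70
  E: 5 × 5 × 8 = 200
  F: 8 × 9 × 10 = 720
  G: 6 × 5 × 8 = 240
  H: 5 × 4 × 9 = 180
  I: 4 × 1 × 5 = 20
Modes with RPN > 55: B (126), C (60), D (70), E (200), F (720), G (240), H (180) → 7.

7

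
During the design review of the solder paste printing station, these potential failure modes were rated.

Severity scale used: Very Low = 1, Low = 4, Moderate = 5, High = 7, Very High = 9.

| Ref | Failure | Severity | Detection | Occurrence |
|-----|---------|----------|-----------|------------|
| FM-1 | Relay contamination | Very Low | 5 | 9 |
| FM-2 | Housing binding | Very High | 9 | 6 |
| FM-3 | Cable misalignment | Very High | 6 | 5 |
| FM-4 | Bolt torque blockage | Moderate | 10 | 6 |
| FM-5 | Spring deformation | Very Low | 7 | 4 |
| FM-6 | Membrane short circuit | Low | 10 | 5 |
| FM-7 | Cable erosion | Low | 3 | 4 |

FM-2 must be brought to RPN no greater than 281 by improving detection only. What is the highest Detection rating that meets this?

5

FM-2: S=9, O=6, D=9 → current RPN = 486.
Fixed product = 54. Need 54 × D ≤ 281, so D ≤ 281/54 = 5.20.
Maximum integer Detection rating = 5 (gives RPN 270; D=6 would give 324 > 281).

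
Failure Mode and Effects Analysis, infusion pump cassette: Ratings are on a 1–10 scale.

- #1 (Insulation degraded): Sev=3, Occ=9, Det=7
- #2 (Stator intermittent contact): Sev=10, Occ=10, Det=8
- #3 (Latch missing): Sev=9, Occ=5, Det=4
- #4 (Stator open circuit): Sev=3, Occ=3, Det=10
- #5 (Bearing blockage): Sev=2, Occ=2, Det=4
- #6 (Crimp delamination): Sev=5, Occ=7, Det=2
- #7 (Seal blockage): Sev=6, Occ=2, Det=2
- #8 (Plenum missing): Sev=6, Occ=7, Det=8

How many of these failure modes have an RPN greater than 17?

7

RPN = Severity × Occurrence × Detection:
  #1: 3 × 9 × 7 = 189
  #2: 10 × 10 × 8 = 800
  #3: 9 × 5 × 4 = 180
  #4: 3 × 3 × 10 = 90
  #5: 2 × 2 × 4 = 16
  #6: 5 × 7 × 2 = 70
  #7: 6 × 2 × 2 = 24
  #8: 6 × 7 × 8 = 336
Modes with RPN > 17: #1 (189), #2 (800), #3 (180), #4 (90), #6 (70), #7 (24), #8 (336) → 7.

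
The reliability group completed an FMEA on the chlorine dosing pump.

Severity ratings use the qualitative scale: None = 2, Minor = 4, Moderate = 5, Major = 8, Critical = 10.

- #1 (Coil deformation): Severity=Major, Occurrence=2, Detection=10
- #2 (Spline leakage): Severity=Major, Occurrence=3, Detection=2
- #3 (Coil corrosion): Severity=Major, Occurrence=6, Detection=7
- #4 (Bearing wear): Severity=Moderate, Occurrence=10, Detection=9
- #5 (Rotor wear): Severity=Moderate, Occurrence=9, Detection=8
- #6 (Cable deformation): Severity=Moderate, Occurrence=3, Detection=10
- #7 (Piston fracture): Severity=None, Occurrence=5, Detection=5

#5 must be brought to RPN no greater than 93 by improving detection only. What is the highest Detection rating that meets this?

2

#5: S=5, O=9, D=8 → current RPN = 360.
Fixed product = 45. Need 45 × D ≤ 93, so D ≤ 93/45 = 2.07.
Maximum integer Detection rating = 2 (gives RPN 90; D=3 would give 135 > 93).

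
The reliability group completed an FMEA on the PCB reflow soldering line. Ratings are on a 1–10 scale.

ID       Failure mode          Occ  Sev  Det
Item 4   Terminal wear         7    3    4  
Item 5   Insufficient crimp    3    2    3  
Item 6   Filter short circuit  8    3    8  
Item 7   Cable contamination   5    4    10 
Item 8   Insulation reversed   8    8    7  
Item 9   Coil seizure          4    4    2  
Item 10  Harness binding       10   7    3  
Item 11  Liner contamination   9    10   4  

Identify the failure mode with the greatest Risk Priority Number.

Item 8

RPN = Severity × Occurrence × Detection:
  Item 4: 3 × 7 × 4 = 84
  Item 5: 2 × 3 × 3 = 18
  Item 6: 3 × 8 × 8 = 192
  Item 7: 4 × 5 × 10 = 200
  Item 8: 8 × 8 × 7 = 448
  Item 9: 4 × 4 × 2 = 32
  Item 10: 7 × 10 × 3 = 210
  Item 11: 10 × 9 × 4 = 360
Highest RPN is 448 → Item 8.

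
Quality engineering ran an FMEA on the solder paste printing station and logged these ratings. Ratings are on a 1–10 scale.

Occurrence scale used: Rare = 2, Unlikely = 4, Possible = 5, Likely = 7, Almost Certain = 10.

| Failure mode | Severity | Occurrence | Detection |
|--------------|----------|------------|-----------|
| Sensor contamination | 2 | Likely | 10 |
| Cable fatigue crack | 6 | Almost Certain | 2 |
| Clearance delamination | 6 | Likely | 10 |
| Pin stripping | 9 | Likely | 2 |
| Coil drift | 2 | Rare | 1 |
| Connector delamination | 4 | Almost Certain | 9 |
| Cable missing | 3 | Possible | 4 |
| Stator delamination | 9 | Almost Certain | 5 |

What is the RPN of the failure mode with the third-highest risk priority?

RPN = Severity × Occurrence × Detection:
  Sensor contamination: 2 × 7 × 10 = 140
  Cable fatigue crack: 6 × 10 × 2 = 120
  Clearance delamination: 6 × 7 × 10 = 420
  Pin stripping: 9 × 7 × 2 = 126
  Coil drift: 2 × 2 × 1 = 4
  Connector delamination: 4 × 10 × 9 = 360
  Cable missing: 3 × 5 × 4 = 60
  Stator delamination: 9 × 10 × 5 = 450
Sorted descending: 450, 420, 360, 140, 126, 120, 60, 4.
The third-highest RPN is 360 (Connector delamination).

360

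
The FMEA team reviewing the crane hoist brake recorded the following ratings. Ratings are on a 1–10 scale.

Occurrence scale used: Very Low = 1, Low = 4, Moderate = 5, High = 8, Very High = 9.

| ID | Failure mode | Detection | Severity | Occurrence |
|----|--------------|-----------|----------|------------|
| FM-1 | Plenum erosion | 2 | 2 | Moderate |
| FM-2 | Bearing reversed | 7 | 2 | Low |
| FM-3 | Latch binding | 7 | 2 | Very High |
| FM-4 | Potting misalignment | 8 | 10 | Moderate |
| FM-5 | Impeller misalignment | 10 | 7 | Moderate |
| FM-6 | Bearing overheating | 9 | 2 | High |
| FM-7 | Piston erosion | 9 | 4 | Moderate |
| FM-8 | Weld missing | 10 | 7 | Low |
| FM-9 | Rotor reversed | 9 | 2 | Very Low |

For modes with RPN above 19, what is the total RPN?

1556

RPN = Severity × Occurrence × Detection:
  FM-1: 2 × 5 × 2 = 20
  FM-2: 2 × 4 × 7 = 56
  FM-3: 2 × 9 × 7 = 126
  FM-4: 10 × 5 × 8 = 400
  FM-5: 7 × 5 × 10 = 350
  FM-6: 2 × 8 × 9 = 144
  FM-7: 4 × 5 × 9 = 180
  FM-8: 7 × 4 × 10 = 280
  FM-9: 2 × 1 × 9 = 18
RPN > 19: FM-1 (20), FM-2 (56), FM-3 (126), FM-4 (400), FM-5 (350), FM-6 (144), FM-7 (180), FM-8 (280).
Sum: 20 + 56 + 126 + 400 + 350 + 144 + 180 + 280 = 1556.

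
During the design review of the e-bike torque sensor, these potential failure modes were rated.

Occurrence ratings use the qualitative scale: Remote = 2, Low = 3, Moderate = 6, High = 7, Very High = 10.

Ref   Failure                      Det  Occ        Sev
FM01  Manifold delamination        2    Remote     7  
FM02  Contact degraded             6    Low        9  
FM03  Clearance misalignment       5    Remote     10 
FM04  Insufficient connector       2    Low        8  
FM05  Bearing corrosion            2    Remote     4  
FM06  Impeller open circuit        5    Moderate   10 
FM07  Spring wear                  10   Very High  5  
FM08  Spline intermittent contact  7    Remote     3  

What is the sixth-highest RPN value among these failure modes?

RPN = Severity × Occurrence × Detection:
  FM01: 7 × 2 × 2 = 28
  FM02: 9 × 3 × 6 = 162
  FM03: 10 × 2 × 5 = 100
  FM04: 8 × 3 × 2 = 48
  FM05: 4 × 2 × 2 = 16
  FM06: 10 × 6 × 5 = 300
  FM07: 5 × 10 × 10 = 500
  FM08: 3 × 2 × 7 = 42
Sorted descending: 500, 300, 162, 100, 48, 42, 28, 16.
The sixth-highest RPN is 42 (FM08).

42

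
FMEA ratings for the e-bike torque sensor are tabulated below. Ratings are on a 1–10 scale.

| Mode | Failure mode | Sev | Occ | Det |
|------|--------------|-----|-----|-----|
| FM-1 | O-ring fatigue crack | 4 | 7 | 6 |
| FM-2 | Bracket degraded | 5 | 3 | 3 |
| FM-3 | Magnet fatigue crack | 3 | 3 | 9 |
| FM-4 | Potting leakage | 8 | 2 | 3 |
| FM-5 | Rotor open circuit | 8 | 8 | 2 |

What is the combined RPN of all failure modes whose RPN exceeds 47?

RPN = Severity × Occurrence × Detection:
  FM-1: 4 × 7 × 6 = 168
  FM-2: 5 × 3 × 3 = 45
  FM-3: 3 × 3 × 9 = 81
  FM-4: 8 × 2 × 3 = 48
  FM-5: 8 × 8 × 2 = 128
RPN > 47: FM-1 (168), FM-3 (81), FM-4 (48), FM-5 (128).
Sum: 168 + 81 + 48 + 128 = 425.

425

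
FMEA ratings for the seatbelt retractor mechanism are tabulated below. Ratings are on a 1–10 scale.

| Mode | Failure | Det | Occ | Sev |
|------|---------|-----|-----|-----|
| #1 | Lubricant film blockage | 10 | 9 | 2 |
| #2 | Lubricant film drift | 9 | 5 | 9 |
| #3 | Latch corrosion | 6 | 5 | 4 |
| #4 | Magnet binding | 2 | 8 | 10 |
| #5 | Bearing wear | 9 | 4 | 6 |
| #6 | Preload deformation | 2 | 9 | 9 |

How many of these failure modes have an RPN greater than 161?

4

RPN = Severity × Occurrence × Detection:
  #1: 2 × 9 × 10 = 180
  #2: 9 × 5 × 9 = 405
  #3: 4 × 5 × 6 = 120
  #4: 10 × 8 × 2 = 160
  #5: 6 × 4 × 9 = 216
  #6: 9 × 9 × 2 = 162
Modes with RPN > 161: #1 (180), #2 (405), #5 (216), #6 (162) → 4.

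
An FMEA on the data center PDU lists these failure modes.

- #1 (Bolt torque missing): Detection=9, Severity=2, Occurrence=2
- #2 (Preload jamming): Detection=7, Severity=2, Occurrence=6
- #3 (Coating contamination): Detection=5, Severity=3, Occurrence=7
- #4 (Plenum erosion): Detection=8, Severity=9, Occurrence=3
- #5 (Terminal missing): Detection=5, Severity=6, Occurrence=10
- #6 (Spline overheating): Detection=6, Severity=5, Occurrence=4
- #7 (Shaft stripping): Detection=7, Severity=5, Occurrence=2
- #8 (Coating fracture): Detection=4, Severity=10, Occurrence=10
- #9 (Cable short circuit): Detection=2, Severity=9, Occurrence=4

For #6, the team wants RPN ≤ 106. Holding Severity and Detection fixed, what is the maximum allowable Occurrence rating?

3

#6: S=5, O=4, D=6 → current RPN = 120.
Fixed product = 30. Need 30 × O ≤ 106, so O ≤ 106/30 = 3.53.
Maximum integer Occurrence rating = 3 (gives RPN 90; O=4 would give 120 > 106).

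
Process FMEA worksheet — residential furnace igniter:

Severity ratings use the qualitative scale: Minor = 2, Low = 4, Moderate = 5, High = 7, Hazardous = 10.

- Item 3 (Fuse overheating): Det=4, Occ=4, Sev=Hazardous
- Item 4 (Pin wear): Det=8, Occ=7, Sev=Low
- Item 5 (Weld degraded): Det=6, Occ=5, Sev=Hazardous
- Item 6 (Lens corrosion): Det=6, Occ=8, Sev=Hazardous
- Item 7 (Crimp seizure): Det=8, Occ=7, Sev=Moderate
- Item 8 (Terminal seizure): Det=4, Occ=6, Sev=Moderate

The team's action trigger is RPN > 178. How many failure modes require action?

4

RPN = Severity × Occurrence × Detection:
  Item 3: 10 × 4 × 4 = 160
  Item 4: 4 × 7 × 8 = 224
  Item 5: 10 × 5 × 6 = 300
  Item 6: 10 × 8 × 6 = 480
  Item 7: 5 × 7 × 8 = 280
  Item 8: 5 × 6 × 4 = 120
Modes with RPN > 178: Item 4 (224), Item 5 (300), Item 6 (480), Item 7 (280) → 4.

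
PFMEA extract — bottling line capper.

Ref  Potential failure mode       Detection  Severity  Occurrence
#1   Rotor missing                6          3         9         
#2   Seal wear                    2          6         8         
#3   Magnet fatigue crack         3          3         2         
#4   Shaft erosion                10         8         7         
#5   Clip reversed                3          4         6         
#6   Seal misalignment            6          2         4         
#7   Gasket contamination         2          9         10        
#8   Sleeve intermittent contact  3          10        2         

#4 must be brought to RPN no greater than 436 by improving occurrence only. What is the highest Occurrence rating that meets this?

5

#4: S=8, O=7, D=10 → current RPN = 560.
Fixed product = 80. Need 80 × O ≤ 436, so O ≤ 436/80 = 5.45.
Maximum integer Occurrence rating = 5 (gives RPN 400; O=6 would give 480 > 436).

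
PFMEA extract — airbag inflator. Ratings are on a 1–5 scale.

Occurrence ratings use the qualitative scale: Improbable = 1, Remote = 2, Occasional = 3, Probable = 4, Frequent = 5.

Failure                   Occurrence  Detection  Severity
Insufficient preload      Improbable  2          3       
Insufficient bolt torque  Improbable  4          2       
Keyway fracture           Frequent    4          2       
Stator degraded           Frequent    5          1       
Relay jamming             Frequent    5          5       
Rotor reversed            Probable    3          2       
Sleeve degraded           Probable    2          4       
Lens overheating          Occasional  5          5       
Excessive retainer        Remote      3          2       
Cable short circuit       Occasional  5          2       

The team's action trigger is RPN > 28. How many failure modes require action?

5

RPN = Severity × Occurrence × Detection:
  Insufficient preload: 3 × 1 × 2 = 6
  Insufficient bolt torque: 2 × 1 × 4 = 8
  Keyway fracture: 2 × 5 × 4 = 40
  Stator degraded: 1 × 5 × 5 = 25
  Relay jamming: 5 × 5 × 5 = 125
  Rotor reversed: 2 × 4 × 3 = 24
  Sleeve degraded: 4 × 4 × 2 = 32
  Lens overheating: 5 × 3 × 5 = 75
  Excessive retainer: 2 × 2 × 3 = 12
  Cable short circuit: 2 × 3 × 5 = 30
Modes with RPN > 28: Keyway fracture (40), Relay jamming (125), Sleeve degraded (32), Lens overheating (75), Cable short circuit (30) → 5.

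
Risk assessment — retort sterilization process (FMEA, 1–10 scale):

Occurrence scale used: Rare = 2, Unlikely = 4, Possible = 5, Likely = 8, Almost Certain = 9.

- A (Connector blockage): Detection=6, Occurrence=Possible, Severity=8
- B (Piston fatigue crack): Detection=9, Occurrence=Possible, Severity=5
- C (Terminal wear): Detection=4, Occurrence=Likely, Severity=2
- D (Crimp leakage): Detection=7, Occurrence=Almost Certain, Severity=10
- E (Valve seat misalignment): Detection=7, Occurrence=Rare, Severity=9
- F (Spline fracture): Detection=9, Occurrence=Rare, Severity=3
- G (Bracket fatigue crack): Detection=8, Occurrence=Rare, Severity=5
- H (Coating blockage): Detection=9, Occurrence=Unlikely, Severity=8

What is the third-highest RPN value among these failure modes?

RPN = Severity × Occurrence × Detection:
  A: 8 × 5 × 6 = 240
  B: 5 × 5 × 9 = 225
  C: 2 × 8 × 4 = 64
  D: 10 × 9 × 7 = 630
  E: 9 × 2 × 7 = 126
  F: 3 × 2 × 9 = 54
  G: 5 × 2 × 8 = 80
  H: 8 × 4 × 9 = 288
Sorted descending: 630, 288, 240, 225, 126, 80, 64, 54.
The third-highest RPN is 240 (A).

240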